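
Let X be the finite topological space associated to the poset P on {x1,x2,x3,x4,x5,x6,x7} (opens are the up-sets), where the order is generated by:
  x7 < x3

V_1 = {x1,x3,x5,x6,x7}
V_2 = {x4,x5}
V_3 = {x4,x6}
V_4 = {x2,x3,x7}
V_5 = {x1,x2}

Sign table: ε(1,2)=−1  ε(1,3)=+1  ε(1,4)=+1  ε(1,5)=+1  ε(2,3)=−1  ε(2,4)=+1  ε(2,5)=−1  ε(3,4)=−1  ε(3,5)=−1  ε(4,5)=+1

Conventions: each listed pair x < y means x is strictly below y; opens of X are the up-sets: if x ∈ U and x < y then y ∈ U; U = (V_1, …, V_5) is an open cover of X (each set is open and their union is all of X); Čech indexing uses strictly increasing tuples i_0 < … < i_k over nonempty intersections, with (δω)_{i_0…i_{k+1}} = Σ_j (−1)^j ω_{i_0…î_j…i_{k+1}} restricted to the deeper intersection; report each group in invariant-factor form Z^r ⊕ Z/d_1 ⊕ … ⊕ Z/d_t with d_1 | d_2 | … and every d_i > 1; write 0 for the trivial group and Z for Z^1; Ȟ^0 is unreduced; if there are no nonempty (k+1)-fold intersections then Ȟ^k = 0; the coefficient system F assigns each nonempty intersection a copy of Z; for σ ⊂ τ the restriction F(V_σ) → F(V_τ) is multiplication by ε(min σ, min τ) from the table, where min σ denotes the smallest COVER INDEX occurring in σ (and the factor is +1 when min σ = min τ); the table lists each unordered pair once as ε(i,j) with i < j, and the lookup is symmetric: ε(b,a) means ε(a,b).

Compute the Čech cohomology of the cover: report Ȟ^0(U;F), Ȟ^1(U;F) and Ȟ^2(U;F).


Ȟ^0 ≅ Z, Ȟ^1 ≅ Z^2 and Ȟ^2 ≅ 0

nerve simplices:
  V12={x5} V13={x6} V14={x3,x7} V15={x1} V23={x4} V45={x2}
C dims 5,6; δ0: rk 4, SNF 1^4
degree 0: 5−4−0 = 1 → Ȟ^0 ≅ Z
degree 1: 6−0−4 = 2 → Ȟ^1 ≅ Z^2
degree 2: 0−0−0 = 0 → Ȟ^2 ≅ 0


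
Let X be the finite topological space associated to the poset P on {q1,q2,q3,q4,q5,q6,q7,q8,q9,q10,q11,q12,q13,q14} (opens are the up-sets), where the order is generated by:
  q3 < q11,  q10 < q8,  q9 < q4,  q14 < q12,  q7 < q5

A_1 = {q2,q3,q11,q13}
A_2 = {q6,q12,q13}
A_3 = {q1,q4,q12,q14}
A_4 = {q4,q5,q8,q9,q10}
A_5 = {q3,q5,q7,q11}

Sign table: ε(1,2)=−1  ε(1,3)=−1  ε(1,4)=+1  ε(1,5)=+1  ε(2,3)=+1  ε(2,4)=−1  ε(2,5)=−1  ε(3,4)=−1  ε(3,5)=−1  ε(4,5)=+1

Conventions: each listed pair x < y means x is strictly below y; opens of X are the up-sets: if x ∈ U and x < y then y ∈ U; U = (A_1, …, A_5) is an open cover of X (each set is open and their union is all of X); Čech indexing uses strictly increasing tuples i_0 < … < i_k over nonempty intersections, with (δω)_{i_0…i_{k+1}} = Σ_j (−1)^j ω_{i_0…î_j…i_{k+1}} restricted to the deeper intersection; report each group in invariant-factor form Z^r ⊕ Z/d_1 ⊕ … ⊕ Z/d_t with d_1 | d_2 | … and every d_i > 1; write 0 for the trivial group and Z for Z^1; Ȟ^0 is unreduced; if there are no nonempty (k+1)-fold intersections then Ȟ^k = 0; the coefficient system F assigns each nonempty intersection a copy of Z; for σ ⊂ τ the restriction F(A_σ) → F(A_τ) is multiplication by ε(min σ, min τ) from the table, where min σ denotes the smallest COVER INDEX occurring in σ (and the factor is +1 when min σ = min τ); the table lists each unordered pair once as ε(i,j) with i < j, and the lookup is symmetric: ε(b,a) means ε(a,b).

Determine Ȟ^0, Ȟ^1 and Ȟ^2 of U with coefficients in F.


nerve simplices:
  A12={q13} A15={q3,q11} A23={q12} A34={q4} A45={q5}
C dims 5,5; δ0: rk 4, SNF 1^4
degree 0: 5−4−0 = 1 → Ȟ^0 ≅ Z
degree 1: 5−0−4 = 1 → Ȟ^1 ≅ Z
degree 2: 0−0−0 = 0 → Ȟ^2 ≅ 0

Ȟ^0 = Z, Ȟ^1 = Z and Ȟ^2 = 0


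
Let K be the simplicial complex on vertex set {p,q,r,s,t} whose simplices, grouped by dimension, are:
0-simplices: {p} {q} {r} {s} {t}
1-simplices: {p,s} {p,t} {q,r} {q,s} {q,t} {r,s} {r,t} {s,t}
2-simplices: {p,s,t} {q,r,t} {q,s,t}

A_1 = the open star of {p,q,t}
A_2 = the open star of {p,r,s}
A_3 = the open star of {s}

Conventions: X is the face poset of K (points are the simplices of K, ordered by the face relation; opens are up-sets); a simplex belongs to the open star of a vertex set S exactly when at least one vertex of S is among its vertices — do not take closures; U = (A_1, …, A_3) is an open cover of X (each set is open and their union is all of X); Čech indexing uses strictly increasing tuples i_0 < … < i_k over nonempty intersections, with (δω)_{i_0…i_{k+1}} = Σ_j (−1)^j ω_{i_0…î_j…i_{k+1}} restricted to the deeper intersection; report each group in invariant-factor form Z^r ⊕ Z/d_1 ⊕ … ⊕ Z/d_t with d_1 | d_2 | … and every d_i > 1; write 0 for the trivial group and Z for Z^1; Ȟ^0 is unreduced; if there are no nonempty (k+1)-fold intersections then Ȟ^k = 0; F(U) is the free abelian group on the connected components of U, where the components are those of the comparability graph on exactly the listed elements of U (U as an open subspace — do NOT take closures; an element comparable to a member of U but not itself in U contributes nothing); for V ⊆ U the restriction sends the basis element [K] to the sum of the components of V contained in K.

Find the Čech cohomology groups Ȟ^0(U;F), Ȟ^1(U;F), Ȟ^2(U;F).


Ȟ^0(U;F) ≅ Z, Ȟ^1(U;F) ≅ Z and Ȟ^2(U;F) ≅ 0

nonempty overlaps:
  A1={{p},{q},{t},{p,s},{p,t},{q,r},{q,s},{q,t},{r,t},{s,t},{p,s,t},{q,r,t},{q,s,t}} A2={{p},{r},{s},{p,s},{p,t},{q,r},{q,s},{r,s},{r,t},{s,t},{p,s,t},{q,r,t},{q,s,t}} A3={{s},{p,s},{q,s},{r,s},{s,t},{p,s,t},{q,s,t}}
  A12={{p},{p,s},{p,t},{q,r},{q,s},{r,t},{s,t},{p,s,t},{q,r,t},{q,s,t}} A13={{p,s},{q,s},{s,t},{p,s,t},{q,s,t}} A23={{s},{p,s},{q,s},{r,s},{s,t},{p,s,t},{q,s,t}}
  A123={{p,s},{q,s},{s,t},{p,s,t},{q,s,t}}
components per intersection:
  A1: {{p},{q},{t},{p,s},{p,t},{q,r},{q,s},{q,t},{r,t},{s,t},{p,s,t},{q,r,t},{q,s,t}}
  A2: {{p},{r},{s},{p,s},{p,t},{q,r},{q,s},{r,s},{r,t},{s,t},{p,s,t},{q,r,t},{q,s,t}}
  A3: {{s},{p,s},{q,s},{r,s},{s,t},{p,s,t},{q,s,t}}
  A12: {{p},{p,s},{p,t},{q,s},{s,t},{p,s,t},{q,s,t}} {{q,r},{r,t},{q,r,t}}
  A13: {{p,s},{q,s},{s,t},{p,s,t},{q,s,t}}
  A23: {{s},{p,s},{q,s},{r,s},{s,t},{p,s,t},{q,s,t}}
  A123: {{p,s},{q,s},{s,t},{p,s,t},{q,s,t}}
C dims 3,4,1; δ0: rk 2, SNF 1^2; δ1: rk 1, SNF 1^1
degree 0: 3−2−0 = 1 → Ȟ^0 ≅ Z
degree 1: 4−1−2 = 1 → Ȟ^1 ≅ Z
degree 2: 1−0−1 = 0 → Ȟ^2 ≅ 0


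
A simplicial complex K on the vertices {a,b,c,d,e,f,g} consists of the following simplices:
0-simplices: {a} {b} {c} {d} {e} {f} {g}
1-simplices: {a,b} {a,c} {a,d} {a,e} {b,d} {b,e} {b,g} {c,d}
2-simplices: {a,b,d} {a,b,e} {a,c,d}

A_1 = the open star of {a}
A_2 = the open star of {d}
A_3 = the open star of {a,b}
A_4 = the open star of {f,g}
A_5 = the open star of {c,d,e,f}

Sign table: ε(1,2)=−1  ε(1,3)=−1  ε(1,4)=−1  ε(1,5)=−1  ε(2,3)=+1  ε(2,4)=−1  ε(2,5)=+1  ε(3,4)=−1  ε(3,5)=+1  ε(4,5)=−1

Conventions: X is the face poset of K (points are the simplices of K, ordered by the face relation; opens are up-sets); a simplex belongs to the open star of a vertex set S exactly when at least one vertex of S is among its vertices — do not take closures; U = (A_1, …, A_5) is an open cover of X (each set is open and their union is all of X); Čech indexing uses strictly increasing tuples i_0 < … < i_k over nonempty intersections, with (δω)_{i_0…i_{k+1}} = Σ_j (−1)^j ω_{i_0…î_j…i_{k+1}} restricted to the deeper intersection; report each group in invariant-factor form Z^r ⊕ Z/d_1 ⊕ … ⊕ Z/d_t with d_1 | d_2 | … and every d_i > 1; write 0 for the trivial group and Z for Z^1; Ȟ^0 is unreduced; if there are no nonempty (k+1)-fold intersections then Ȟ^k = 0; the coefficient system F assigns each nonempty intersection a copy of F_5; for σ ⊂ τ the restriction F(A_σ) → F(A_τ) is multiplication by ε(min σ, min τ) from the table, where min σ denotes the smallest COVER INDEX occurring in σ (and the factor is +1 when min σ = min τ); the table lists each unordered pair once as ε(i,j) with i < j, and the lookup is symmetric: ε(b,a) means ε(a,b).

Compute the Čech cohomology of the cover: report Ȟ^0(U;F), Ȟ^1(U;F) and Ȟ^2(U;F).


Ȟ^0 ≅ Z/5; Ȟ^1 ≅ Z/5; Ȟ^2 ≅ 0

nerve of the cover:
  A1={{a},{a,b},{a,c},{a,d},{a,e},{a,b,d},{a,b,e},{a,c,d}} A2={{d},{a,d},{b,d},{c,d},{a,b,d},{a,c,d}} A3={{a},{b},{a,b},{a,c},{a,d},{a,e},{b,d},{b,e},{b,g},{a,b,d},{a,b,e},{a,c,d}} A4={{f},{g},{b,g}} A5={{c},{d},{e},{f},{a,c},{a,d},{a,e},{b,d},{b,e},{c,d},{a,b,d},{a,b,e},{a,c,d}}
  A12={{a,d},{a,b,d},{a,c,d}} A13={{a},{a,b},{a,c},{a,d},{a,e},{a,b,d},{a,b,e},{a,c,d}} A15={{a,c},{a,d},{a,e},{a,b,d},{a,b,e},{a,c,d}} A23={{a,d},{b,d},{a,b,d},{a,c,d}} A25={{d},{a,d},{b,d},{c,d},{a,b,d},{a,c,d}} A34={{b,g}} A35={{a,c},{a,d},{a,e},{b,d},{b,e},{a,b,d},{a,b,e},{a,c,d}} A45={{f}}
  A123={{a,d},{a,b,d},{a,c,d}} A125={{a,d},{a,b,d},{a,c,d}} A135={{a,c},{a,d},{a,e},{a,b,d},{a,b,e},{a,c,d}} A235={{a,d},{b,d},{a,b,d},{a,c,d}}
  A1235={{a,d},{a,b,d},{a,c,d}}
C dims 5,8,4,1; δ0: rk_F5 4; δ1: rk_F5 3; δ2: rk_F5 1
Ȟ^0 = (5 − 4) − 0 = 1, so Ȟ^0 ≅ Z/5
Ȟ^1 = (8 − 3) − 4 = 1, so Ȟ^1 ≅ Z/5
Ȟ^2 = (4 − 1) − 3 = 0, so Ȟ^2 ≅ 0


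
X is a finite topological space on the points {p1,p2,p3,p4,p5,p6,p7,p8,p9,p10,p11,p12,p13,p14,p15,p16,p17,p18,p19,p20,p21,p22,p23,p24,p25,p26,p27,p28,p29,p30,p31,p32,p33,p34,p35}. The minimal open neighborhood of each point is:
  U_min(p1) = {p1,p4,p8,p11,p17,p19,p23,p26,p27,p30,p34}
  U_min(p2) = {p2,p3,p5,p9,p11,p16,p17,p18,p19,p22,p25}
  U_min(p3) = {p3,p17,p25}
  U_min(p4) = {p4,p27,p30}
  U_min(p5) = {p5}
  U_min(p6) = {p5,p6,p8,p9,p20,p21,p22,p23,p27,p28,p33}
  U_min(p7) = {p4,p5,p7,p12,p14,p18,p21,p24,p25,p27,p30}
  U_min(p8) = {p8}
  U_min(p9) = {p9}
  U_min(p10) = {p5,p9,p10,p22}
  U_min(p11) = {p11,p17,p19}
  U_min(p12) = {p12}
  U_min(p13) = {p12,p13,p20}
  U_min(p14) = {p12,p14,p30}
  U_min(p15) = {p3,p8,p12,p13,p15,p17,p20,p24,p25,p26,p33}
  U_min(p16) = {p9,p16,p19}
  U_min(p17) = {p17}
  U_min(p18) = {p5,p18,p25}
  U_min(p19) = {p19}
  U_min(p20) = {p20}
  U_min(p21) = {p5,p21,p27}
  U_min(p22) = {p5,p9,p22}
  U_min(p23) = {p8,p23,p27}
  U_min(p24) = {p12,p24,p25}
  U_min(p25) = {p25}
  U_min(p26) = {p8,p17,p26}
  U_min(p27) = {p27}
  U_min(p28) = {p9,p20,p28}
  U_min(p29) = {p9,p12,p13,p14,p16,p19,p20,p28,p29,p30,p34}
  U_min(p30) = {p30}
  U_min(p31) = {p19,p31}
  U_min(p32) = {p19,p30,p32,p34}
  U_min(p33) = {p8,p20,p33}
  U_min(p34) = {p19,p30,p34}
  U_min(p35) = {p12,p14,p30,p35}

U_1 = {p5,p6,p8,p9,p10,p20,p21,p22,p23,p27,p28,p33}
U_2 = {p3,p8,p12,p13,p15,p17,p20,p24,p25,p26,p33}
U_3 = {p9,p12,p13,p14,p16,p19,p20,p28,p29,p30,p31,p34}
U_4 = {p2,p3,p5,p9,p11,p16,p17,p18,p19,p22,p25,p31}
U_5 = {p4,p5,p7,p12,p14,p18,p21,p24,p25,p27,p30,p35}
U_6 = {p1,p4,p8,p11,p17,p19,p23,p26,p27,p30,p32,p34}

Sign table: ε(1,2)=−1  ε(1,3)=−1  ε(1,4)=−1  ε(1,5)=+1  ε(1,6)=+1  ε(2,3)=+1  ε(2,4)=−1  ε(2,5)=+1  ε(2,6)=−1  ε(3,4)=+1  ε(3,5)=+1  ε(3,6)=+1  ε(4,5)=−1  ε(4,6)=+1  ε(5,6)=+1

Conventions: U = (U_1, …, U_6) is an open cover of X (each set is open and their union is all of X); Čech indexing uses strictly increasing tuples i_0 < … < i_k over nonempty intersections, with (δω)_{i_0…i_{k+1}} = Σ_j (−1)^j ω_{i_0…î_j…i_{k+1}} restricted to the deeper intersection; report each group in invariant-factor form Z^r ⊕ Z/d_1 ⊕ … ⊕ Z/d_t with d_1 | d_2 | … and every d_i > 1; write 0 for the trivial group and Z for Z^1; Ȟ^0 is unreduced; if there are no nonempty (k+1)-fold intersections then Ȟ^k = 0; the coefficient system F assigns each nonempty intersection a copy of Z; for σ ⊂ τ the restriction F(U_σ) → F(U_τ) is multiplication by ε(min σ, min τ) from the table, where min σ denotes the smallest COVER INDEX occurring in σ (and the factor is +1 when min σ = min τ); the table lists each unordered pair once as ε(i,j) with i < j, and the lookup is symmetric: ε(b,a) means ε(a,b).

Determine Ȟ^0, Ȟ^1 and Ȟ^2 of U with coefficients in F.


nonempty intersections:
  U12={p8,p20,p33} U13={p9,p20,p28} U14={p5,p9,p22} U15={p5,p21,p27} U16={p8,p23,p27} U23={p12,p13,p20} U24={p3,p17,p25} U25={p12,p24,p25} U26={p8,p17,p26} U34={p9,p16,p19,p31} U35={p12,p14,p30} U36={p19,p30,p34} U45={p5,p18,p25} U46={p11,p17,p19} U56={p4,p27,p30}
  U123={p20} U126={p8} U134={p9} U145={p5} U156={p27} U235={p12} U245={p25} U246={p17} U346={p19} U356={p30}
C dims 6,15,10; δ0: rk 6, SNF 1^5·2; δ1: rk 9, SNF 1^9
Ȟ^0: (6−6)−0=0 ⇒ 0
Ȟ^1: (15−9)−6=0 plus torsion [2] ⇒ Z/2
Ȟ^2: (10−0)−9=1 ⇒ Z

Ȟ^0 = 0; Ȟ^1 = Z/2; Ȟ^2 = Z


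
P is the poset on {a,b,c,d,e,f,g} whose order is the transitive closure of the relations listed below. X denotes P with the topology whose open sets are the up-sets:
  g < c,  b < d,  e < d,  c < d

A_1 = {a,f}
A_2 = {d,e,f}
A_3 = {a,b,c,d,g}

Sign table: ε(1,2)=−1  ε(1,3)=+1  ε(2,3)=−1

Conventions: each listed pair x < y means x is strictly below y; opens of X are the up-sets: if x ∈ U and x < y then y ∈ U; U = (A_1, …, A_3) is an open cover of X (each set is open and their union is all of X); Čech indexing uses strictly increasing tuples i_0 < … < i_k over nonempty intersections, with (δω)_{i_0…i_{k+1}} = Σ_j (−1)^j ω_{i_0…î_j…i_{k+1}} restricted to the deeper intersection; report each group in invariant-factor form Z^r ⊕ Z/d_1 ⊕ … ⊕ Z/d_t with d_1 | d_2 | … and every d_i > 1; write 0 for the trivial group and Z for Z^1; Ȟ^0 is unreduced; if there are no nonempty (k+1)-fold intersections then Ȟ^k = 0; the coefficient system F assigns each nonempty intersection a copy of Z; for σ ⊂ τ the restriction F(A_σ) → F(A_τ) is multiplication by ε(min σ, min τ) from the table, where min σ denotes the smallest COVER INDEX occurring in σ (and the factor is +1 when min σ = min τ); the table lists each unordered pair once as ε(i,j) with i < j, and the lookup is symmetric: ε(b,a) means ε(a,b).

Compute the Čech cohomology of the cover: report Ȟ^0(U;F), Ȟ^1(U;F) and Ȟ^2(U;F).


Ȟ^0 ≅ Z; Ȟ^1 ≅ Z; Ȟ^2 ≅ 0

nerve of the cover:
  A12={f} A13={a} A23={d}
C dims 3,3; δ0: rk 2, SNF 1^2
Ȟ^0 = (3 − 2) − 0 = 1, so Ȟ^0 ≅ Z
Ȟ^1 = (3 − 0) − 2 = 1, so Ȟ^1 ≅ Z
Ȟ^2 = (0 − 0) − 0 = 0, so Ȟ^2 ≅ 0


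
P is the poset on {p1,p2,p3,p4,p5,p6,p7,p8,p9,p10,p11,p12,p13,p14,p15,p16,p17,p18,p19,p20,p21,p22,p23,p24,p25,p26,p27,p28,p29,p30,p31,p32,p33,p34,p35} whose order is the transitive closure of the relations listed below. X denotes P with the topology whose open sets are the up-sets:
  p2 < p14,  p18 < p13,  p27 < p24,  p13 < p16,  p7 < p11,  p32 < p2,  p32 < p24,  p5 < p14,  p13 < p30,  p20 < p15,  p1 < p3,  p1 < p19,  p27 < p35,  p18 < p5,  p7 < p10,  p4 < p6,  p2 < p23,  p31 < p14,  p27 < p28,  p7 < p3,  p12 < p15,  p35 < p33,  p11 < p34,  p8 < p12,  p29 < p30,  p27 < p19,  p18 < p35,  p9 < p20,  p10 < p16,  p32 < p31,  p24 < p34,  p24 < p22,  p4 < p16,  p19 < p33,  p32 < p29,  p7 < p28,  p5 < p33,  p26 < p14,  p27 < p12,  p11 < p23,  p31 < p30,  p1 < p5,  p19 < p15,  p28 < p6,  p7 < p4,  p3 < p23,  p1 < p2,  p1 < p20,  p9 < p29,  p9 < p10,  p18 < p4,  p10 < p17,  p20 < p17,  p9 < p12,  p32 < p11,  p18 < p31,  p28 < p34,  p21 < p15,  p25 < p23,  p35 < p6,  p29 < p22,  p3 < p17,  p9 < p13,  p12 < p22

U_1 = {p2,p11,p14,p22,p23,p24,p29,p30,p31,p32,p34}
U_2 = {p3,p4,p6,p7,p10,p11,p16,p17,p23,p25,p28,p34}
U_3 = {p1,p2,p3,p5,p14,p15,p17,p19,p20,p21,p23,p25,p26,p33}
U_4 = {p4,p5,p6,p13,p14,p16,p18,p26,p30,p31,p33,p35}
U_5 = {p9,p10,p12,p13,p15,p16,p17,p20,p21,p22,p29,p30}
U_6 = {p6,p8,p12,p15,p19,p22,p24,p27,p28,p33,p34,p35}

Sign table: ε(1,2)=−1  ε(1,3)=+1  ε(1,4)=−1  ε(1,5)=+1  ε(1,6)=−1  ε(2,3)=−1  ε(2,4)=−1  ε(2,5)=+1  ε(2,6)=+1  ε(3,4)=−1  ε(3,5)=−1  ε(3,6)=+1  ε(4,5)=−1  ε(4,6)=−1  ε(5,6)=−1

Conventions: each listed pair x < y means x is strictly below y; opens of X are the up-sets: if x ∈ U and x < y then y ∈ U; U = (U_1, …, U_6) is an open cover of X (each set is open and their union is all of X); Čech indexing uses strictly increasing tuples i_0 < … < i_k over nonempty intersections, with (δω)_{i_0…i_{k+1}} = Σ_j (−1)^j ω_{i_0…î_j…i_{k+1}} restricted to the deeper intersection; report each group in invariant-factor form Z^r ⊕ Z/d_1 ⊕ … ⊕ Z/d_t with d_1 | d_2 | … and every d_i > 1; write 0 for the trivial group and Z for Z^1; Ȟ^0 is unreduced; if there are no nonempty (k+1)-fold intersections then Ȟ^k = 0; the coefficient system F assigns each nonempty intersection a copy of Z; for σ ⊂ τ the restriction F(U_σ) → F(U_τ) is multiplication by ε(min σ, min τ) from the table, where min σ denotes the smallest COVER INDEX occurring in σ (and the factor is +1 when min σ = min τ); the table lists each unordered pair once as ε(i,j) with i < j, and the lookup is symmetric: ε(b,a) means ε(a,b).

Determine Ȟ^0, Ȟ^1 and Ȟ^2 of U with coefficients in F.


cover nerve:
  U12={p11,p23,p34} U13={p2,p14,p23} U14={p14,p30,p31} U15={p22,p29,p30} U16={p22,p24,p34} U23={p3,p17,p23,p25} U24={p4,p6,p16} U25={p10,p16,p17} U26={p6,p28,p34} U34={p5,p14,p26,p33} U35={p15,p17,p20,p21} U36={p15,p19,p33} U45={p13,p16,p30} U46={p6,p33,p35} U56={p12,p15,p22}
  U123={p23} U126={p34} U134={p14} U145={p30} U156={p22} U235={p17} U245={p16} U246={p6} U346={p33} U356={p15}
C dims 6,15,10; δ0: rk 6, SNF 1^5·2; δ1: rk 9, SNF 1^9
Ȟ^0: (6−6)−0=0 ⇒ 0
Ȟ^1: (15−9)−6=0 plus torsion [2] ⇒ Z/2
Ȟ^2: (10−0)−9=1 ⇒ Z

Ȟ^0(U;F) ≅ 0, Ȟ^1(U;F) ≅ Z/2, Ȟ^2(U;F) ≅ Z


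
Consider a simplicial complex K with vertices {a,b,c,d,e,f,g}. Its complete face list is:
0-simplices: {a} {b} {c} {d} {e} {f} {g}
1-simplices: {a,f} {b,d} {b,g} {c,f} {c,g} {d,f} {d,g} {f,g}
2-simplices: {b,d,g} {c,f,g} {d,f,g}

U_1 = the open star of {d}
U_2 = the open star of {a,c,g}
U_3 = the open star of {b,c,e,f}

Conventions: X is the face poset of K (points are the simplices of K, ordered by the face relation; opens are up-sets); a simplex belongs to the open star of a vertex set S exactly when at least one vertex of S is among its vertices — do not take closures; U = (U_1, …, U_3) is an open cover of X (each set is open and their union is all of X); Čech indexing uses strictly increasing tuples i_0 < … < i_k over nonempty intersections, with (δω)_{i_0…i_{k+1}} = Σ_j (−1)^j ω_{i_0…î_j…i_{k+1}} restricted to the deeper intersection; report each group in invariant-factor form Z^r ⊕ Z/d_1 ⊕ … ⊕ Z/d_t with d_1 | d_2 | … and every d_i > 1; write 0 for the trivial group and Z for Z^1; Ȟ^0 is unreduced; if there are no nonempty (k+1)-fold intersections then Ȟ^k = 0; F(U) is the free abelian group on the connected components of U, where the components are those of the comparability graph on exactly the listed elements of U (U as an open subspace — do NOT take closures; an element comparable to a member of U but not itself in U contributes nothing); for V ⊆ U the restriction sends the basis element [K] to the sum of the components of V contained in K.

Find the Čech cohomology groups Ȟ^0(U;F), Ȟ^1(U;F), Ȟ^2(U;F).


cover nerve:
  U1={{d},{b,d},{d,f},{d,g},{b,d,g},{d,f,g}} U2={{a},{c},{g},{a,f},{b,g},{c,f},{c,g},{d,g},{f,g},{b,d,g},{c,f,g},{d,f,g}} U3={{b},{c},{e},{f},{a,f},{b,d},{b,g},{c,f},{c,g},{d,f},{f,g},{b,d,g},{c,f,g},{d,f,g}}
  U12={{d,g},{b,d,g},{d,f,g}} U13={{b,d},{d,f},{b,d,g},{d,f,g}} U23={{c},{a,f},{b,g},{c,f},{c,g},{f,g},{b,d,g},{c,f,g},{d,f,g}}
  U123={{b,d,g},{d,f,g}}
components per intersection:
  U1: {{d},{b,d},{d,f},{d,g},{b,d,g},{d,f,g}}
  U2: {{a},{a,f}} {{c},{g},{b,g},{c,f},{c,g},{d,g},{f,g},{b,d,g},{c,f,g},{d,f,g}}
  U3: {{b},{b,d},{b,g},{b,d,g}} {{c},{f},{a,f},{c,f},{c,g},{d,f},{f,g},{c,f,g},{d,f,g}} {{e}}
  U12: {{d,g},{b,d,g},{d,f,g}}
  U13: {{b,d},{b,d,g}} {{d,f},{d,f,g}}
  U23: {{c},{c,f},{c,g},{f,g},{c,f,g},{d,f,g}} {{a,f}} {{b,g},{b,d,g}}
  U123: {{b,d,g}} {{d,f,g}}
C dims 6,6,2; δ0: rk 4, SNF 1^4; δ1: rk 2, SNF 1^2
Ȟ^0: (6−4)−0=2 ⇒ Z^2
Ȟ^1: (6−2)−4=0 ⇒ 0
Ȟ^2: (2−0)−2=0 ⇒ 0

Ȟ^0 ≅ Z^2, Ȟ^1 ≅ 0, Ȟ^2 ≅ 0


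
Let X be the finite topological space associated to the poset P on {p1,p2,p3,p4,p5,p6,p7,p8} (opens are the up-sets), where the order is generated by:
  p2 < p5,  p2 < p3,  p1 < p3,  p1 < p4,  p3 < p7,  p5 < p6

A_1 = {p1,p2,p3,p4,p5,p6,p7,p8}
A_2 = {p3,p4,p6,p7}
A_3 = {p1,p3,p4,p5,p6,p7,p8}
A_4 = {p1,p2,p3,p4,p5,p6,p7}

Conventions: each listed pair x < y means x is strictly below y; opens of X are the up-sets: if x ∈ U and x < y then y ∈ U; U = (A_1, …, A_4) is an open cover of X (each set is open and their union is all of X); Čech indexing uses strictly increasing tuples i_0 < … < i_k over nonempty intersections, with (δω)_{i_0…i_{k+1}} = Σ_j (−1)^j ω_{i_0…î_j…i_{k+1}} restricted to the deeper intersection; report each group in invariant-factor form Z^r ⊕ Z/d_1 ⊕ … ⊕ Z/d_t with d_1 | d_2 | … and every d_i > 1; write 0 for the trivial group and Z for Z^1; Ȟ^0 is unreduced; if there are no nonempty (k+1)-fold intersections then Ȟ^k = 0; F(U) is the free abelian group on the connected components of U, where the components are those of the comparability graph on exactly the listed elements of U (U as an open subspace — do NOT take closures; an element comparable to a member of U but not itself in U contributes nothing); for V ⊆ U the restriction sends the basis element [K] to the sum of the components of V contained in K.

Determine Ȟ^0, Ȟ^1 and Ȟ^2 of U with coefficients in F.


nerve simplices:
  A12={p3,p4,p6,p7} A13={p1,p3,p4,p5,p6,p7,p8} A14={p1,p2,p3,p4,p5,p6,p7} A23={p3,p4,p6,p7} A24={p3,p4,p6,p7} A34={p1,p3,p4,p5,p6,p7}
  A123={p3,p4,p6,p7} A124={p3,p4,p6,p7} A134={p1,p3,p4,p5,p6,p7} A234={p3,p4,p6,p7}
  A1234={p3,p4,p6,p7}
components per intersection:
  A1: {p1,p2,p3,p4,p5,p6,p7} {p8}
  A2: {p3,p7} {p4} {p6}
  A3: {p1,p3,p4,p7} {p5,p6} {p8}
  A4: {p1,p2,p3,p4,p5,p6,p7}
  A12: {p3,p7} {p4} {p6}
  A13: {p1,p3,p4,p7} {p5,p6} {p8}
  A14: {p1,p2,p3,p4,p5,p6,p7}
  A23: {p3,p7} {p4} {p6}
  A24: {p3,p7} {p4} {p6}
  A34: {p1,p3,p4,p7} {p5,p6}
  A123: {p3,p7} {p4} {p6}
  A124: {p3,p7} {p4} {p6}
  A134: {p1,p3,p4,p7} {p5,p6}
  A234: {p3,p7} {p4} {p6}
  A1234: {p3,p7} {p4} {p6}
C dims 9,15,11,3; δ0: rk 7, SNF 1^7; δ1: rk 8, SNF 1^8; δ2: rk 3, SNF 1^3
degree 0: 9−7−0 = 2 → Ȟ^0 ≅ Z^2
degree 1: 15−8−7 = 0 → Ȟ^1 ≅ 0
degree 2: 11−3−8 = 0 → Ȟ^2 ≅ 0

Ȟ^0 ≅ Z^2, Ȟ^1 ≅ 0, Ȟ^2 ≅ 0


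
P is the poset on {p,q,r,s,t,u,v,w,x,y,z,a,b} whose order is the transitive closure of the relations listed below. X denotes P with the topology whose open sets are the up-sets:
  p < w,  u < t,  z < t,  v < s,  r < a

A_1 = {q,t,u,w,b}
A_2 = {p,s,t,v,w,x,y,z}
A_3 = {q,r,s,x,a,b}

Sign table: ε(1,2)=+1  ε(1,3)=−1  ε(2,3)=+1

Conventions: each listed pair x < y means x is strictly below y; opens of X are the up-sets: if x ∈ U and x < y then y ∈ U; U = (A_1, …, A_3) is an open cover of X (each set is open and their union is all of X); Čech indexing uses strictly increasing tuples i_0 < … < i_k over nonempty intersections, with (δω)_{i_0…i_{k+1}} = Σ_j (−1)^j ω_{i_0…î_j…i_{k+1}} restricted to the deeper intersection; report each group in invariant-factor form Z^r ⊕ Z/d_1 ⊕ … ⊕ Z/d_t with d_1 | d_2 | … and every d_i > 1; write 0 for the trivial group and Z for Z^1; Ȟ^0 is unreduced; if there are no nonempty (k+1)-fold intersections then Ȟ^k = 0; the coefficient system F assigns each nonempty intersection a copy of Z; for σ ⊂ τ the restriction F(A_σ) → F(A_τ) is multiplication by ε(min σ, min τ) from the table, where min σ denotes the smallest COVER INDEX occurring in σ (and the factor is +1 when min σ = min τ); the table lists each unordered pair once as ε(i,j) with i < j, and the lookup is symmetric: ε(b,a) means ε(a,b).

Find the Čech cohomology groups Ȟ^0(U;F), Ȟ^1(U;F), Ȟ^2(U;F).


intersection data:
  A12={t,w} A13={q,b} A23={s,x}
C dims 3,3; δ0: rk 3, SNF 1^2·2
Ȟ^0 = (3 − 3) − 0 = 0, so Ȟ^0 ≅ 0
Ȟ^1 = (3 − 0) − 3 = 0 plus torsion [2], so Ȟ^1 ≅ Z/2
Ȟ^2 = (0 − 0) − 0 = 0, so Ȟ^2 ≅ 0

Ȟ^0(U;F) ≅ 0, Ȟ^1(U;F) ≅ Z/2 and Ȟ^2(U;F) ≅ 0


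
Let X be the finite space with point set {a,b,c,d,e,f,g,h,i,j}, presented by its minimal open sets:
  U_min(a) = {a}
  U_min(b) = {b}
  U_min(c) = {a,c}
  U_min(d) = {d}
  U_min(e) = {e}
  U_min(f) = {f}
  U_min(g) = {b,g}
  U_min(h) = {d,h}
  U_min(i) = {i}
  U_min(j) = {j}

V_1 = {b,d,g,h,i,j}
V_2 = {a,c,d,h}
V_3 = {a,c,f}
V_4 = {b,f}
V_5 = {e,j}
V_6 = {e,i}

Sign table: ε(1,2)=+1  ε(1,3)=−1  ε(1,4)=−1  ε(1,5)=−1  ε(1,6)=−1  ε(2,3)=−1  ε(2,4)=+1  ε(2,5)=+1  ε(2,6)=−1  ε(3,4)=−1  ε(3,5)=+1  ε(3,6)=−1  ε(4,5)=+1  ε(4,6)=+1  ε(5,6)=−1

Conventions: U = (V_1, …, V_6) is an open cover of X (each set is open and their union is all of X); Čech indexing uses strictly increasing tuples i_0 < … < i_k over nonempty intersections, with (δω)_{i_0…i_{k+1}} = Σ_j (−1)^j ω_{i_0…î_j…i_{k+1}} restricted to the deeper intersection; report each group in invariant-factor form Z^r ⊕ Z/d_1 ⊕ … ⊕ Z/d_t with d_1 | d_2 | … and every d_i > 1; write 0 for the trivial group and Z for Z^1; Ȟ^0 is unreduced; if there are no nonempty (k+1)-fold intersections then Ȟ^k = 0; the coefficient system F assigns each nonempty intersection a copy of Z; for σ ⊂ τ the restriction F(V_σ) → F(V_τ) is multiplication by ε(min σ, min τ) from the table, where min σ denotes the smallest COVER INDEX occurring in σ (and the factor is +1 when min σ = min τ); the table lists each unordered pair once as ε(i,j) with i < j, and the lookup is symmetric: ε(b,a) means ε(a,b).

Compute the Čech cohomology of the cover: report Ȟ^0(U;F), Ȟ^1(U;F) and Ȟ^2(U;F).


Ȟ^0(U;F) ≅ 0, Ȟ^1(U;F) ≅ Z ⊕ Z/2, Ȟ^2(U;F) ≅ 0

nonempty overlaps:
  V12={d,h} V14={b} V15={j} V16={i} V23={a,c} V34={f} V56={e}
C dims 6,7; δ0: rk 6, SNF 1^5·2
degree 0: 6−6−0 = 0 → Ȟ^0 ≅ 0
degree 1: 7−0−6 = 1 plus torsion [2] → Ȟ^1 ≅ Z ⊕ Z/2
degree 2: 0−0−0 = 0 → Ȟ^2 ≅ 0


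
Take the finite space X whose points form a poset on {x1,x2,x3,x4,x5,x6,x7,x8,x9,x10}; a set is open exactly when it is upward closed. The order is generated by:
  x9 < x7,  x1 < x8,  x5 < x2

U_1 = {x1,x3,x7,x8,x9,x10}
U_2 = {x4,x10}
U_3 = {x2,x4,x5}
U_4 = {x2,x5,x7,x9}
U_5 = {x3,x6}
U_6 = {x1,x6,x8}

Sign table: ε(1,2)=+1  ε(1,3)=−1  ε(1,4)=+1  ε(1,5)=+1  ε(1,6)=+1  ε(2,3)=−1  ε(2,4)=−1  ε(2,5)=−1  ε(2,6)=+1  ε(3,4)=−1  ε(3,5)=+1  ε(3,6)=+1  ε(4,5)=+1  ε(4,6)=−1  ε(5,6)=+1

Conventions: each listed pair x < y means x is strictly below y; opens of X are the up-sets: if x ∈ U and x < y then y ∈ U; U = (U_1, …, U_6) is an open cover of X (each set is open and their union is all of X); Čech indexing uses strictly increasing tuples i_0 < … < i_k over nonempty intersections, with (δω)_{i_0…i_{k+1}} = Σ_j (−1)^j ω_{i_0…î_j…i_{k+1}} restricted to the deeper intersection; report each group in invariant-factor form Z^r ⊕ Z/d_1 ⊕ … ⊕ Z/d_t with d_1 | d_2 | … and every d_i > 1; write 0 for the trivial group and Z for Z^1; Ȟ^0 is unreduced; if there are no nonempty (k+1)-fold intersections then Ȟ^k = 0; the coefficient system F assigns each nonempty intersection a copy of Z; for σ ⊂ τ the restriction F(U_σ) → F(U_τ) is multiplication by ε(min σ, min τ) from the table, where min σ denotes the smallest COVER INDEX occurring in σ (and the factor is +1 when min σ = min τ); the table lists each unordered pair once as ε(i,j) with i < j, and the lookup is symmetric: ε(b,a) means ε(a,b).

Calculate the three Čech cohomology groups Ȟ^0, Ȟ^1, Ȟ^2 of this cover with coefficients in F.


Ȟ^0 ≅ Z,  Ȟ^1 ≅ Z^2,  Ȟ^2 ≅ 0

cover nerve:
  U12={x10} U14={x7,x9} U15={x3} U16={x1,x8} U23={x4} U34={x2,x5} U56={x6}
C dims 6,7; δ0: rk 5, SNF 1^5
Ȟ^0: (6−5)−0=1 ⇒ Z
Ȟ^1: (7−0)−5=2 ⇒ Z^2
Ȟ^2: (0−0)−0=0 ⇒ 0


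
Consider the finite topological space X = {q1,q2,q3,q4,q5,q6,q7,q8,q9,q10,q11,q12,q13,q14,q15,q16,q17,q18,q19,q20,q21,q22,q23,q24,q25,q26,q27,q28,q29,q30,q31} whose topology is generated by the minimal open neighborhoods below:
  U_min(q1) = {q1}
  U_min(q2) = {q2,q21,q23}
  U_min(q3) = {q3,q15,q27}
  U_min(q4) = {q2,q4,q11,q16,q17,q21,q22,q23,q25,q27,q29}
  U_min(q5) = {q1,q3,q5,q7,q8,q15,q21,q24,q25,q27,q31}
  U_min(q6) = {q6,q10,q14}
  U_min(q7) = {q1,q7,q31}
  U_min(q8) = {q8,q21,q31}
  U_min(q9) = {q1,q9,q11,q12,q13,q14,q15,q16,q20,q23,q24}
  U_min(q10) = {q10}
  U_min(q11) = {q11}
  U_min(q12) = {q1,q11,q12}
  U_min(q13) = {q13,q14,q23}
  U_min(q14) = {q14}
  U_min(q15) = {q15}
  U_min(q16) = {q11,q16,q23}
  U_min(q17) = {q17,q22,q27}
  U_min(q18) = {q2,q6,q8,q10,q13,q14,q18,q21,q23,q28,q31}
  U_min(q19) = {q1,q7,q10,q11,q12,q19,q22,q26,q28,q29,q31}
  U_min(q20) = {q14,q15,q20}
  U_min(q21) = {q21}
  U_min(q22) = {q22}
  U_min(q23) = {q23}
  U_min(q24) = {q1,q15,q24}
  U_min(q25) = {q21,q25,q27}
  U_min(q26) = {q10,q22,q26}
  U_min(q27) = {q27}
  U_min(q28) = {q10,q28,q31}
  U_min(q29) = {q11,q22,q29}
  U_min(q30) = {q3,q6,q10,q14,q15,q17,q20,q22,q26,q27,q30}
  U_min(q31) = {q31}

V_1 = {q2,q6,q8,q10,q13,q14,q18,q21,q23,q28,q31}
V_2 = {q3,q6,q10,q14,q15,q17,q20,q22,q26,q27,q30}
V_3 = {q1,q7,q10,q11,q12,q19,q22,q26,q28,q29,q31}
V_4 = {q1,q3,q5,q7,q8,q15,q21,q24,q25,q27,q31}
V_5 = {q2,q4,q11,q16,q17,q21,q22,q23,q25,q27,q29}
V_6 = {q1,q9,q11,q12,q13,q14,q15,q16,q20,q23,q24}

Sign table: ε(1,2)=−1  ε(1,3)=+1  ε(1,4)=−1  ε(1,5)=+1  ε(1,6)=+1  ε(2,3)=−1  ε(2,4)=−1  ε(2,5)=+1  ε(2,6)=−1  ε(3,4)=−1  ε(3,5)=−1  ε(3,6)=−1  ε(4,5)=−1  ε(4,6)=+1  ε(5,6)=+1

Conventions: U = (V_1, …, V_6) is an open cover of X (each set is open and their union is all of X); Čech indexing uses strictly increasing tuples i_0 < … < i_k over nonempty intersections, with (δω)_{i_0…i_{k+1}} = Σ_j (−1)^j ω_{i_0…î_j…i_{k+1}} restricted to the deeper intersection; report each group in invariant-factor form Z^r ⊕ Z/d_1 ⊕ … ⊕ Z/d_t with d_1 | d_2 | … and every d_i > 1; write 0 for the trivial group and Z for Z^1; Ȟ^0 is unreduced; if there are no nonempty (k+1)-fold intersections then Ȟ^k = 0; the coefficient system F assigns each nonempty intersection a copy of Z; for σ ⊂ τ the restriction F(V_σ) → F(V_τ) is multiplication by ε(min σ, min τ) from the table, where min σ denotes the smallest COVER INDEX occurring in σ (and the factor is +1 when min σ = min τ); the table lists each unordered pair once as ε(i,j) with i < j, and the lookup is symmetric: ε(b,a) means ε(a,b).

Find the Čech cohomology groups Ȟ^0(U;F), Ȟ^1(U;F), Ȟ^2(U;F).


cover nerve:
  V12={q6,q10,q14} V13={q10,q28,q31} V14={q8,q21,q31} V15={q2,q21,q23} V16={q13,q14,q23} V23={q10,q22,q26} V24={q3,q15,q27} V25={q17,q22,q27} V26={q14,q15,q20} V34={q1,q7,q31} V35={q11,q22,q29} V36={q1,q11,q12} V45={q21,q25,q27} V46={q1,q15,q24} V56={q11,q16,q23}
  V123={q10} V126={q14} V134={q31} V145={q21} V156={q23} V235={q22} V245={q27} V246={q15} V346={q1} V356={q11}
C dims 6,15,10; δ0: rk 6, SNF 1^5·2; δ1: rk 9, SNF 1^9
Ȟ^0: (6−6)−0=0 ⇒ 0
Ȟ^1: (15−9)−6=0 plus torsion [2] ⇒ Z/2
Ȟ^2: (10−0)−9=1 ⇒ Z

Ȟ^0 ≅ 0, Ȟ^1 ≅ Z/2, Ȟ^2 ≅ Z


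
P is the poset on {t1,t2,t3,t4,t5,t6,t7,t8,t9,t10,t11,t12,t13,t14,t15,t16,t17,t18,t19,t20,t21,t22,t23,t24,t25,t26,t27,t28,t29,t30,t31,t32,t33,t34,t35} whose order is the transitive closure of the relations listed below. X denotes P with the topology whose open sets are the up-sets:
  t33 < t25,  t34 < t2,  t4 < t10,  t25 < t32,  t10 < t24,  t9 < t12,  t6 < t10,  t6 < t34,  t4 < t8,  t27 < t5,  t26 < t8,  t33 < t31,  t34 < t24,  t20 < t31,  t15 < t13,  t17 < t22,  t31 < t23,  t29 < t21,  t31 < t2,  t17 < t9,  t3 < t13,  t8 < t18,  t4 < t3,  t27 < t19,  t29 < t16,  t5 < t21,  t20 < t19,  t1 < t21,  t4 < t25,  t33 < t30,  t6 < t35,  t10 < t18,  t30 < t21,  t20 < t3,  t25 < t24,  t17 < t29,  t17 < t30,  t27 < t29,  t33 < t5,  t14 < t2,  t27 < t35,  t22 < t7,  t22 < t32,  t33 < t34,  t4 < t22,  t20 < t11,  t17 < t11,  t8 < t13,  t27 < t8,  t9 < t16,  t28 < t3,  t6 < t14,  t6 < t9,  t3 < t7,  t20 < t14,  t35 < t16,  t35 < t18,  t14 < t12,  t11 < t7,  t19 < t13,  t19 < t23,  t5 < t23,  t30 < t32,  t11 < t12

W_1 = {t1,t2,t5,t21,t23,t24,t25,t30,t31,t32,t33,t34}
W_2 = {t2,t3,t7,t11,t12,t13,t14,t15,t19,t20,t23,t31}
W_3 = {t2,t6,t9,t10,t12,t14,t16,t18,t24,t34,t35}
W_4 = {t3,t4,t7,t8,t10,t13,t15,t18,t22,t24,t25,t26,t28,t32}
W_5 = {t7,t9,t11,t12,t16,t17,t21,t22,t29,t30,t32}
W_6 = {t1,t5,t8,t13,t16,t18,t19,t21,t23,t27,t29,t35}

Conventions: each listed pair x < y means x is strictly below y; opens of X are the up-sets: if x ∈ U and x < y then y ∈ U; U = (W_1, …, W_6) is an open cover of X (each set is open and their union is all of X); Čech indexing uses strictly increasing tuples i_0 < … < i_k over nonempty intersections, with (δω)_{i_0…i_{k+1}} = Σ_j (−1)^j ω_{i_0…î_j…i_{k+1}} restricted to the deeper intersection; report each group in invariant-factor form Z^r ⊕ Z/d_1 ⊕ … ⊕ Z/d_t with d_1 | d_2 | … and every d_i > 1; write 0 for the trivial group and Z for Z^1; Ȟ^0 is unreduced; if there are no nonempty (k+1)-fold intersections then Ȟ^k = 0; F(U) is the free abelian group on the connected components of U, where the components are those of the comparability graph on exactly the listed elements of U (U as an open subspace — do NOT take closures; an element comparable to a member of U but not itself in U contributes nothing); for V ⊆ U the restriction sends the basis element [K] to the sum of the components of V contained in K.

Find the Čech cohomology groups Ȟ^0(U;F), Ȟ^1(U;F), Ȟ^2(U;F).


Ȟ^0 = Z, Ȟ^1 = 0, Ȟ^2 = Z/2

nerve simplices:
  W12={t2,t23,t31} W13={t2,t24,t34} W14={t24,t25,t32} W15={t21,t30,t32} W16={t1,t5,t21,t23} W23={t2,t12,t14} W24={t3,t7,t13,t15} W25={t7,t11,t12} W26={t13,t19,t23} W34={t10,t18,t24} W35={t9,t12,t16} W36={t16,t18,t35} W45={t7,t22,t32} W46={t8,t13,t18} W56={t16,t21,t29}
  W123={t2} W126={t23} W134={t24} W145={t32} W156={t21} W235={t12} W245={t7} W246={t13} W346={t18} W356={t16}
components per intersection:
  W1: {t1,t2,t5,t21,t23,t24,t25,t30,t31,t32,t33,t34}
  W2: {t2,t3,t7,t11,t12,t13,t14,t15,t19,t20,t23,t31}
  W3: {t2,t6,t9,t10,t12,t14,t16,t18,t24,t34,t35}
  W4: {t3,t4,t7,t8,t10,t13,t15,t18,t22,t24,t25,t26,t28,t32}
  W5: {t7,t9,t11,t12,t16,t17,t21,t22,t29,t30,t32}
  W6: {t1,t5,t8,t13,t16,t18,t19,t21,t23,t27,t29,t35}
  W12: {t2,t23,t31}
  W13: {t2,t24,t34}
  W14: {t24,t25,t32}
  W15: {t21,t30,t32}
  W16: {t1,t5,t21,t23}
  W23: {t2,t12,t14}
  W24: {t3,t7,t13,t15}
  W25: {t7,t11,t12}
  W26: {t13,t19,t23}
  W34: {t10,t18,t24}
  W35: {t9,t12,t16}
  W36: {t16,t18,t35}
  W45: {t7,t22,t32}
  W46: {t8,t13,t18}
  W56: {t16,t21,t29}
  W123: {t2}
  W126: {t23}
  W134: {t24}
  W145: {t32}
  W156: {t21}
  W235: {t12}
  W245: {t7}
  W246: {t13}
  W346: {t18}
  W356: {t16}
C dims 6,15,10; δ0: rk 5, SNF 1^5; δ1: rk 10, SNF 1^9·2
degree 0: 6−5−0 = 1 → Ȟ^0 ≅ Z
degree 1: 15−10−5 = 0 → Ȟ^1 ≅ 0
degree 2: 10−0−10 = 0 plus torsion [2] → Ȟ^2 ≅ Z/2


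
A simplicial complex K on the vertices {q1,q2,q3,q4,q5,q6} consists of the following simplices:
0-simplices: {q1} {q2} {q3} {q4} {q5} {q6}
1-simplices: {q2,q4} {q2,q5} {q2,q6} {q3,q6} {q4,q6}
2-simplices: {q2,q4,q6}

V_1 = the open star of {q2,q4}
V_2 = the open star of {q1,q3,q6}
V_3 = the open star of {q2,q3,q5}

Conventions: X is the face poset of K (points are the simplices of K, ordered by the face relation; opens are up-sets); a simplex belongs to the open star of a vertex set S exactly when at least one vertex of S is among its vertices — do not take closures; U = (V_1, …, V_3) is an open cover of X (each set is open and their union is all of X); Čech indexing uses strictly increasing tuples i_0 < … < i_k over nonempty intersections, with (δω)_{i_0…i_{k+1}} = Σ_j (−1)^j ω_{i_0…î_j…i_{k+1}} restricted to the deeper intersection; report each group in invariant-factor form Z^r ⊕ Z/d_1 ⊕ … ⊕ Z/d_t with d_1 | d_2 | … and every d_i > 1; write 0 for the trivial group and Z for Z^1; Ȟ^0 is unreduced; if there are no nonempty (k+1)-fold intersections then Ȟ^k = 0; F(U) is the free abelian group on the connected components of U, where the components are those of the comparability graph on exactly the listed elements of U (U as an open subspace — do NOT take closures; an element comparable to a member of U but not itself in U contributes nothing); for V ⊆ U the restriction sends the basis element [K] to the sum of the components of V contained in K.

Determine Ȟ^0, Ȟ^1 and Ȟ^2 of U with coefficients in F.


nerve of the cover:
  V1={{q2},{q4},{q2,q4},{q2,q5},{q2,q6},{q4,q6},{q2,q4,q6}} V2={{q1},{q3},{q6},{q2,q6},{q3,q6},{q4,q6},{q2,q4,q6}} V3={{q2},{q3},{q5},{q2,q4},{q2,q5},{q2,q6},{q3,q6},{q2,q4,q6}}
  V12={{q2,q6},{q4,q6},{q2,q4,q6}} V13={{q2},{q2,q4},{q2,q5},{q2,q6},{q2,q4,q6}} V23={{q3},{q2,q6},{q3,q6},{q2,q4,q6}}
  V123={{q2,q6},{q2,q4,q6}}
components per intersection:
  V1: {{q2},{q4},{q2,q4},{q2,q5},{q2,q6},{q4,q6},{q2,q4,q6}}
  V2: {{q1}} {{q3},{q6},{q2,q6},{q3,q6},{q4,q6},{q2,q4,q6}}
  V3: {{q2},{q5},{q2,q4},{q2,q5},{q2,q6},{q2,q4,q6}} {{q3},{q3,q6}}
  V12: {{q2,q6},{q4,q6},{q2,q4,q6}}
  V13: {{q2},{q2,q4},{q2,q5},{q2,q6},{q2,q4,q6}}
  V23: {{q3},{q3,q6}} {{q2,q6},{q2,q4,q6}}
  V123: {{q2,q6},{q2,q4,q6}}
C dims 5,4,1; δ0: rk 3, SNF 1^3; δ1: rk 1, SNF 1^1
Ȟ^0 = (5 − 3) − 0 = 2, so Ȟ^0 ≅ Z^2
Ȟ^1 = (4 − 1) − 3 = 0, so Ȟ^1 ≅ 0
Ȟ^2 = (1 − 0) − 1 = 0, so Ȟ^2 ≅ 0

Ȟ^0 = Z^2; Ȟ^1 = 0; Ȟ^2 = 0


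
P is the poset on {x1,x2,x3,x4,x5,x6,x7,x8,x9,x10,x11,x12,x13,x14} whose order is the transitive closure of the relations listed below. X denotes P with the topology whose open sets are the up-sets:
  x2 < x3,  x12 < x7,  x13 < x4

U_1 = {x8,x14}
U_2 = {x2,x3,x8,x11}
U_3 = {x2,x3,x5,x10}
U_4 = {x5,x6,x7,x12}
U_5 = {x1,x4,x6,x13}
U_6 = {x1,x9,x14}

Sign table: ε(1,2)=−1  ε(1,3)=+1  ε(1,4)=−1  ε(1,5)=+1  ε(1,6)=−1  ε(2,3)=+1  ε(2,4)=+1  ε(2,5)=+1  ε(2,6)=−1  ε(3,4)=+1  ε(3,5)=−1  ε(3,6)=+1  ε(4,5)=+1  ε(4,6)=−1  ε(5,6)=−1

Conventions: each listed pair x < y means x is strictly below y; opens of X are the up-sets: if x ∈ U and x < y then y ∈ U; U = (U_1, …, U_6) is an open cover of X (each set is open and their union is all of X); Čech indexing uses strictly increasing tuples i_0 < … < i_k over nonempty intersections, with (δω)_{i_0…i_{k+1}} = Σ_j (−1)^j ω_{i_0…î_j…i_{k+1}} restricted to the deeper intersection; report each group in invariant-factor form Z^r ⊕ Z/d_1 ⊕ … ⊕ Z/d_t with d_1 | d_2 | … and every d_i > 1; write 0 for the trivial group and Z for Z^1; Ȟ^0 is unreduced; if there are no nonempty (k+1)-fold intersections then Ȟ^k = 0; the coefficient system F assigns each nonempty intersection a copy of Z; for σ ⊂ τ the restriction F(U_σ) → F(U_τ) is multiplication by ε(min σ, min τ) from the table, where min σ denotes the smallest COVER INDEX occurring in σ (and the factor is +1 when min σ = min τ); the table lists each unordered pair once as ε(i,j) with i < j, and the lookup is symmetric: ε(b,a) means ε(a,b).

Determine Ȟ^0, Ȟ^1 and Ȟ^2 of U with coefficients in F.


nerve simplices:
  U12={x8} U16={x14} U23={x2,x3} U34={x5} U45={x6} U56={x1}
C dims 6,6; δ0: rk 6, SNF 1^5·2
degree 0: 6−6−0 = 0 → Ȟ^0 ≅ 0
degree 1: 6−0−6 = 0 plus torsion [2] → Ȟ^1 ≅ Z/2
degree 2: 0−0−0 = 0 → Ȟ^2 ≅ 0

Ȟ^0 = 0, Ȟ^1 = Z/2, Ȟ^2 = 0


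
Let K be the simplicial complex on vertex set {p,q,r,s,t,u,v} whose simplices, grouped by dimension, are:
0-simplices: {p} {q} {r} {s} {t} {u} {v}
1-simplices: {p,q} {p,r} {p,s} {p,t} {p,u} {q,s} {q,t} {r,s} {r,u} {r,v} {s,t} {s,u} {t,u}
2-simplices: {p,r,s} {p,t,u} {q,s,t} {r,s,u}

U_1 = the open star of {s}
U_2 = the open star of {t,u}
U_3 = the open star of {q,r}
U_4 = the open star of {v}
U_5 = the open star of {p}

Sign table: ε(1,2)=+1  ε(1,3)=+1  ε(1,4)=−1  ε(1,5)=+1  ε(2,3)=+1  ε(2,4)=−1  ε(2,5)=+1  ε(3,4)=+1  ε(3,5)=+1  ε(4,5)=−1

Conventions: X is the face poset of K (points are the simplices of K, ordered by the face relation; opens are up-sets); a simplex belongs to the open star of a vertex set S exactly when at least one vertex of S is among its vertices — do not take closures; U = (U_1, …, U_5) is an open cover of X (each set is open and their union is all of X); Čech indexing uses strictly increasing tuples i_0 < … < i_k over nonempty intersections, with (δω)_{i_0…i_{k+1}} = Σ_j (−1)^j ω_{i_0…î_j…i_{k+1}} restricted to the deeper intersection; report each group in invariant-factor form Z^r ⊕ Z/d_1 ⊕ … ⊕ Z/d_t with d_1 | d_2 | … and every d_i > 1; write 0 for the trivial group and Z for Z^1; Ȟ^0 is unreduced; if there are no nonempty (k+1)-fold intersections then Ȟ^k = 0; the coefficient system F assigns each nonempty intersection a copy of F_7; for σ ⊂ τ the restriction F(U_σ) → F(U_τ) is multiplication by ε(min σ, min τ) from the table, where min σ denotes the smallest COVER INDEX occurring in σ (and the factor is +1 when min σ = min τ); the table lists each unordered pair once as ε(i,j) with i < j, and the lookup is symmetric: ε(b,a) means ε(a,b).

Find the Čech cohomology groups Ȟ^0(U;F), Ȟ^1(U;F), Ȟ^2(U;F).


Ȟ^0 = Z/7; Ȟ^1 = Z/7; Ȟ^2 = 0

intersection data:
  U1={{s},{p,s},{q,s},{r,s},{s,t},{s,u},{p,r,s},{q,s,t},{r,s,u}} U2={{t},{u},{p,t},{p,u},{q,t},{r,u},{s,t},{s,u},{t,u},{p,t,u},{q,s,t},{r,s,u}} U3={{q},{r},{p,q},{p,r},{q,s},{q,t},{r,s},{r,u},{r,v},{p,r,s},{q,s,t},{r,s,u}} U4={{v},{r,v}} U5={{p},{p,q},{p,r},{p,s},{p,t},{p,u},{p,r,s},{p,t,u}}
  U12={{s,t},{s,u},{q,s,t},{r,s,u}} U13={{q,s},{r,s},{p,r,s},{q,s,t},{r,s,u}} U15={{p,s},{p,r,s}} U23={{q,t},{r,u},{q,s,t},{r,s,u}} U25={{p,t},{p,u},{p,t,u}} U34={{r,v}} U35={{p,q},{p,r},{p,r,s}}
  U123={{q,s,t},{r,s,u}} U135={{p,r,s}}
C dims 5,7,2; δ0: rk_F7 4; δ1: rk_F7 2
Ȟ^0 = (5 − 4) − 0 = 1, so Ȟ^0 ≅ Z/7
Ȟ^1 = (7 − 2) − 4 = 1, so Ȟ^1 ≅ Z/7
Ȟ^2 = (2 − 0) − 2 = 0, so Ȟ^2 ≅ 0
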